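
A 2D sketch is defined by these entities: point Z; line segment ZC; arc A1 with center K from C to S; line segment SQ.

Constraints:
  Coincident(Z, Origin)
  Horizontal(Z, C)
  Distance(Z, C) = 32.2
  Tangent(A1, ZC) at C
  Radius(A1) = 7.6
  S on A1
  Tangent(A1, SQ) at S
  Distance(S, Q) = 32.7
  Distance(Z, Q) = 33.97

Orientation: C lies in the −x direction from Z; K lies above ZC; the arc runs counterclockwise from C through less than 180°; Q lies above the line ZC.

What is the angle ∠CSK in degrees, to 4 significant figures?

59.46°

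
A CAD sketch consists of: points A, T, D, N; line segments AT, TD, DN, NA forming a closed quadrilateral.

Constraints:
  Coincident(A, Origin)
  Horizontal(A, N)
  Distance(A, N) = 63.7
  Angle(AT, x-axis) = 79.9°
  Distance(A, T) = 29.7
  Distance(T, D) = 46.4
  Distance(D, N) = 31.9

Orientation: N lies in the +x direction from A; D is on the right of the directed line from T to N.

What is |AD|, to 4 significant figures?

33.80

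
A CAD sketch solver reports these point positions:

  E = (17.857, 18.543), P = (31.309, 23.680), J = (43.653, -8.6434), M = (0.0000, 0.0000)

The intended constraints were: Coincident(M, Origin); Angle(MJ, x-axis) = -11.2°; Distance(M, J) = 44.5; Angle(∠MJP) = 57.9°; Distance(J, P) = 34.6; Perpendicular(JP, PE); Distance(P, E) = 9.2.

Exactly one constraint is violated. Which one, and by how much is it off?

Distance(P, E) = 9.2 — off by 5.20.

M = (0.00, 0.00) ✓; MJ at -11.20° ✓; |MJ| = 44.50 ✓; ∠MJP = 57.90° ✓; |JP| = 34.60 ✓; ∠(JP, PE) = 90.00° ✓; |PE| = 14.40 ✗.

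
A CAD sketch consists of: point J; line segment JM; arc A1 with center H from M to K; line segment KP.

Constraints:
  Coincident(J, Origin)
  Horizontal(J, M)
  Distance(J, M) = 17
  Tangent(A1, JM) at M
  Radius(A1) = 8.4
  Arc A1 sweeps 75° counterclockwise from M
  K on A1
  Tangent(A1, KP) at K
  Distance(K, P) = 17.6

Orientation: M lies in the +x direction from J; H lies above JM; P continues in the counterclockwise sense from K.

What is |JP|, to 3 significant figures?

37.7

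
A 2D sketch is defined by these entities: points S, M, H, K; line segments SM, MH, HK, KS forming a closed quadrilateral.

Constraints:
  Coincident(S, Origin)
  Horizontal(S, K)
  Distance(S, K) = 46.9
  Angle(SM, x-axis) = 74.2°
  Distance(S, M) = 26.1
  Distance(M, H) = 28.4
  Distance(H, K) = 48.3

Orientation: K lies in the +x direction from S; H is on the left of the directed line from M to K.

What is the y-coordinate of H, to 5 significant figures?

44.421

Checks: S.y = 0.00, K.y = 0.00 ✓; |MH| = 28.40 ✓; |HK| = 48.30 ✓.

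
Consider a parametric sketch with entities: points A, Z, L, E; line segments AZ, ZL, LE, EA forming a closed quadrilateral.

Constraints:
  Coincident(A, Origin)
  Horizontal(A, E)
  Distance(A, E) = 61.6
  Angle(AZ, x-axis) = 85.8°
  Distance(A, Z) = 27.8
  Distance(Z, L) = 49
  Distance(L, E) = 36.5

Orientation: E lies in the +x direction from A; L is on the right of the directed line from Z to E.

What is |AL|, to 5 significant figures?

31.142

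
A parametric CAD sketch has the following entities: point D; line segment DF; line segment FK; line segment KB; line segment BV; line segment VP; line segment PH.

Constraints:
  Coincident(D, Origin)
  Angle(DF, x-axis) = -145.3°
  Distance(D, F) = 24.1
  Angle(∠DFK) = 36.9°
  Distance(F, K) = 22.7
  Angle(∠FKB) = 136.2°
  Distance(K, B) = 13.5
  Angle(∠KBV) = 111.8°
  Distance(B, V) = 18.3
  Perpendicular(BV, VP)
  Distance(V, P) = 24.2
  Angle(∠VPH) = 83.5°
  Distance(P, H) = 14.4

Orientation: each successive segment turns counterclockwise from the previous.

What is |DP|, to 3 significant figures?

16.4

D is at the origin; DF runs at -145.3° with length 24.1, so F = (-19.8, -13.7). ∠DFK = 36.9° gives FK at -2.20° from the x-axis; with |FK| = 22.7, K = (2.87, -14.6). ∠FKB = 136.2° gives KB at 41.6° from the x-axis; with |KB| = 13.5, B = (13.0, -5.63). ∠KBV = 111.8° gives BV at 110° from the x-axis; with |BV| = 18.3, V = (6.77, 11.6). BV ⟂ VP, so VP runs at -160°; with |VP| = 24.2, P = (-16.0, 3.39). Then |DP| = |P − D| = 16.4.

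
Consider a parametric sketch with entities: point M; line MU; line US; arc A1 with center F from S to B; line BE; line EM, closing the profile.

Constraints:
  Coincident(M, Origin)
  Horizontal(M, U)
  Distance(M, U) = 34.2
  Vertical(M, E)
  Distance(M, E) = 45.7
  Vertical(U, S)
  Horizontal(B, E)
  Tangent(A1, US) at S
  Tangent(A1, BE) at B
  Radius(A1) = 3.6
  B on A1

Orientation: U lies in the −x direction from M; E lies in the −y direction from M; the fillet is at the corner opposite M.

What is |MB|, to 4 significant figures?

55.00

M is at the origin; MU is horizontal with |MU| = 34.2 and U on the −x side, so U = (-34.20, 0.000). ME is vertical with |ME| = 45.7 and E on the −y side, so E = (0.000, -45.70). The virtual corner opposite M is at (-34.20, -45.70). Since A1 is tangent to US there, FS ⟂ US and A1 meets BE tangentially, so FB is at right angles to BE, with radius 3.6, so the center F sits 3.6 in from both sides at F = (-30.60, -42.10). That places the tangent points at S = (-34.20, -42.10) on US and B = (-30.60, -45.70) on BE. Then |MB| = |B − M| = 55.00.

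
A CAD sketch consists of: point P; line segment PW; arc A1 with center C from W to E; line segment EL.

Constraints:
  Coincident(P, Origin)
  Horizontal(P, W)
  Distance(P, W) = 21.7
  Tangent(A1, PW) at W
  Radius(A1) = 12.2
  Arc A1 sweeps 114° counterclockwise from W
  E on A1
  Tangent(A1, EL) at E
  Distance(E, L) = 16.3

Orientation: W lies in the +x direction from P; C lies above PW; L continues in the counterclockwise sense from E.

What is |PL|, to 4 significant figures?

41.41

P is at the origin; PW is horizontal with |PW| = 21.7 and W on the +x side, so W = (21.70, 0.000). Since A1 is tangent to PW there, CW ⟂ PW, so C = W + (0, 12.2) = (21.70, 12.20). On A1, W sits at bearing -90° from C; a 114° counterclockwise sweep puts E at bearing 24°, so E = C + 12.2·(cos 24°, sin 24°) = (32.85, 17.16). The tangent condition forces CE to be normal to EL, so EL runs along (−sin 24°, cos 24°); with |EL| = 16.3, L = (26.22, 32.05). Then |PL| = |L − P| = 41.41.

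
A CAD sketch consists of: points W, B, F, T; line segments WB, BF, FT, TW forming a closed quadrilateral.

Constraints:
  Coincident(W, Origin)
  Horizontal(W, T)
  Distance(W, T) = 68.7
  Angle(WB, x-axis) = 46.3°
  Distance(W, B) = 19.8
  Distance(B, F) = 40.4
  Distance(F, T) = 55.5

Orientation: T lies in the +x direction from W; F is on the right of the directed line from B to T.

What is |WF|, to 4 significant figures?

32.23

W is at the origin; W and T share the same y with |WT| = 68.7 and T in +x, so T = (68.7, 0). WB runs at 46.3° with |WB| = 19.8, so B = (13.68, 14.31). F is determined by |BF| = 40.4 and |FT| = 55.5 together: it lies at the intersection of circle(B, 40.4) and circle(T, 55.5). With |BT| = 56.85, the foot of the radical line on BT is 15.69 from B and the perpendicular offset is √(40.4² − 15.69²) = 37.23. Taking the right-of-BT solution: F = (19.49, -25.67).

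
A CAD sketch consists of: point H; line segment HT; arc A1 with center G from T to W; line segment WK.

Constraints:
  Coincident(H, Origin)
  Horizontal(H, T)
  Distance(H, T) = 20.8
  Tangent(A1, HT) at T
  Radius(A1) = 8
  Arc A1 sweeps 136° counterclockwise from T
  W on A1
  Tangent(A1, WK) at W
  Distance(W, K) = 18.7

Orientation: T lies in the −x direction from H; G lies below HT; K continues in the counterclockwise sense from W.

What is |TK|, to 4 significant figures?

27.89

H is at the origin; HT is horizontal with |HT| = 20.8 and T on the −x side, so T = (-20.80, 0.000). Tangency of A1 to HT means the radius GT is perpendicular to HT, so G = T + (0, -8) = (-20.80, -8.000). On A1, T sits at bearing 90° from G; a 136° counterclockwise sweep puts W at bearing 226°, so W = G + 8.0·(cos 226°, sin 226°) = (-26.36, -13.75). Since A1 is tangent to WK there, GW ⟂ WK, so WK runs along (−sin 226°, cos 226°); with |WK| = 18.7, K = (-12.91, -26.74). Then |TK| = |K − T| = 27.89.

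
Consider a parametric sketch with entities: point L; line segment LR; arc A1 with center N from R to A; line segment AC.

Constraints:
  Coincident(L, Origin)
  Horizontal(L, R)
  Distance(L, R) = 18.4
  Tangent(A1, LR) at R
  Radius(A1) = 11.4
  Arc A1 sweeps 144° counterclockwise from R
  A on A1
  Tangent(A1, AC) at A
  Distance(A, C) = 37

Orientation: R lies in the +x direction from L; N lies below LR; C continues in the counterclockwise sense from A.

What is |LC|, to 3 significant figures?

59.4

L is at the origin; LR is horizontal with |LR| = 18.4 and R on the +x side, so R = (18.4, 0.00). A1 meets LR tangentially, so NR is at right angles to LR, so N = R + (0, -11.4) = (18.4, -11.4). On A1, R sits at bearing 90° from N; a 144° counterclockwise sweep puts A at bearing 234°, so A = N + 11.4·(cos 234°, sin 234°) = (11.7, -20.6). A1 meets AC tangentially, so NA is at right angles to AC, so AC runs along (−sin 234°, cos 234°); with |AC| = 37.0, C = (41.6, -42.4). Then |LC| = |C − L| = 59.4.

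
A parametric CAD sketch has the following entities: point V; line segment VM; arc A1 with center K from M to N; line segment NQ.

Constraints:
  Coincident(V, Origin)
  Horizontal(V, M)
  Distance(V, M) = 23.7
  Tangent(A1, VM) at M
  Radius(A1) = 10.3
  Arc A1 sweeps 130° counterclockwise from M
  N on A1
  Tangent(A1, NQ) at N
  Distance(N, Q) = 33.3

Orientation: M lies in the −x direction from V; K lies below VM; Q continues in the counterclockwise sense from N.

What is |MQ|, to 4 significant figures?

44.53

On A1, M sits at bearing 90° from K; a 130° counterclockwise sweep puts N at bearing 220°, so N = K + 10.3·(cos 220°, sin 220°) = (-31.59, -16.92). Tangency of A1 to NQ means the radius KN is perpendicular to NQ, so NQ runs along (−sin 220°, cos 220°); with |NQ| = 33.3, Q = (-10.19, -42.43). Then |MQ| = |Q − M| = 44.53.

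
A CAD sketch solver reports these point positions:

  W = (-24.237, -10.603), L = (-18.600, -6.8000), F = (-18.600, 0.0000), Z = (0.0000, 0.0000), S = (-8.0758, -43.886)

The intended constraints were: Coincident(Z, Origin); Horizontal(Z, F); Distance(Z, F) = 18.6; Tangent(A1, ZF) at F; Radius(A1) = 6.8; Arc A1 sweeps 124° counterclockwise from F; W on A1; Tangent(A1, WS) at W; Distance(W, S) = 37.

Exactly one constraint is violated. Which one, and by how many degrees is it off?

Tangent(A1, WS) at W — off by 8.11°.

Z = (0.00, 0.00) ✓; Z.y = 0.00, F.y = 0.00 ✓; |ZF| = 18.60 ✓; ∠(LF, FZ) = 90.00° ✓; |LF| = 6.800 ✓; bearing(L→W) − bearing(L→F) = 124.0° ✓; |LW| = 6.800 ✓; ∠(LW, WS) = 98.11° ✗; |WS| = 37.00 ✓.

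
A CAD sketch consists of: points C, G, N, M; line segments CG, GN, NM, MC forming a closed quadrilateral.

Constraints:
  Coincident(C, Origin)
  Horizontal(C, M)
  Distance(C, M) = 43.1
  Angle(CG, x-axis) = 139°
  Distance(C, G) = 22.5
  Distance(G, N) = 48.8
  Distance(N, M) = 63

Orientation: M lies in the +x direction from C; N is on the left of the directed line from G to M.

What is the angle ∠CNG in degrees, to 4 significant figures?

23.74°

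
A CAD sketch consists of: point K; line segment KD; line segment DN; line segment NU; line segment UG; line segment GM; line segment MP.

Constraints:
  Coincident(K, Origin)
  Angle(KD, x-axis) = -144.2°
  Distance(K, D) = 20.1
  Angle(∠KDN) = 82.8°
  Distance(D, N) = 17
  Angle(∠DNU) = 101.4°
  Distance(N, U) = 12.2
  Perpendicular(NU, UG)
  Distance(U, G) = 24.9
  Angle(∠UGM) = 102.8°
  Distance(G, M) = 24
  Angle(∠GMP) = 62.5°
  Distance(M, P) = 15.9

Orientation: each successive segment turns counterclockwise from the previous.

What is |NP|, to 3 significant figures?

16.5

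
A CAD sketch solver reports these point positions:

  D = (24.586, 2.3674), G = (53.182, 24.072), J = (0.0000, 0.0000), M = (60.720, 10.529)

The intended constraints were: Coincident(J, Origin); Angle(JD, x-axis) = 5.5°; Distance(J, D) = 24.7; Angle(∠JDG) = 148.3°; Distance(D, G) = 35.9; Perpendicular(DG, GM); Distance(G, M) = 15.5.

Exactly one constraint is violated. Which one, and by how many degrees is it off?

Perpendicular(DG, GM) — off by 8.10°.

J = (0.00, 0.00) ✓; JD at 5.500° ✓; |JD| = 24.70 ✓; ∠JDG = 148.3° ✓; |DG| = 35.90 ✓; ∠(DG, GM) = 98.10° ✗; |GM| = 15.50 ✓.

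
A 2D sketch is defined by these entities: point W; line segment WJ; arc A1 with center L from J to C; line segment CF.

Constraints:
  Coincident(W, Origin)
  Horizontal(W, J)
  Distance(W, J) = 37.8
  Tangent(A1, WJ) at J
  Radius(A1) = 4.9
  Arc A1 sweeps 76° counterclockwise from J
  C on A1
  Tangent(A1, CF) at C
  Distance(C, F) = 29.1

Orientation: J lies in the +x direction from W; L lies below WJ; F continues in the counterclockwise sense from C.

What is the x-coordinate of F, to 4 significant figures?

26.01

W is at the origin; W and J share the same y with |WJ| = 37.8 and J on the +x side, so J = (37.80, 0.000). A1 meets WJ tangentially, so LJ is at right angles to WJ, so L = J + (0, -4.9) = (37.80, -4.900). On A1, J sits at bearing 90° from L; a 76° counterclockwise sweep puts C at bearing 166°, so C = L + 4.9·(cos 166°, sin 166°) = (33.05, -3.715). A1 meets CF tangentially, so LC is at right angles to CF, so CF runs along (−sin 166°, cos 166°); with |CF| = 29.1, F = (26.01, -31.95). So F.x = 26.01.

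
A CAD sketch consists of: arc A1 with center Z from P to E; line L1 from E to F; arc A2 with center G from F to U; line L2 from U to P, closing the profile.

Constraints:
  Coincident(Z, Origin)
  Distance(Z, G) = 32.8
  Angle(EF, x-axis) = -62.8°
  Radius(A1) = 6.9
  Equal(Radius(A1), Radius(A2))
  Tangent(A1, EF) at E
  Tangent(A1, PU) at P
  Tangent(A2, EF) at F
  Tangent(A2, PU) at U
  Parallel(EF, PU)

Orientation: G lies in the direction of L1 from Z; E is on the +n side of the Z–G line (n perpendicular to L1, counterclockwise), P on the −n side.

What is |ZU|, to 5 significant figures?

33.518

The slot axis is L1's direction at -62.8°, so u = (cos -62.8°, sin -62.8°) = (0.45710, -0.88942) and n = (−sin -62.8°, cos -62.8°) = (0.88942, 0.45710). Z is at the origin and G lies 32.8 along u from Z, so G = 32.8·u = (14.993, -29.173). Tangency of A1 to both parallel lines with radius 6.9 puts E and P at Z ± 6.9·n: E = (6.1370, 3.1540), P = (-6.1370, -3.1540). Equal radii place F and U the same way about G: F = G + 6.9·n = (21.130, -26.019), U = G − 6.9·n = (8.8558, -32.327). Then |ZU| = |U − Z| = 33.518.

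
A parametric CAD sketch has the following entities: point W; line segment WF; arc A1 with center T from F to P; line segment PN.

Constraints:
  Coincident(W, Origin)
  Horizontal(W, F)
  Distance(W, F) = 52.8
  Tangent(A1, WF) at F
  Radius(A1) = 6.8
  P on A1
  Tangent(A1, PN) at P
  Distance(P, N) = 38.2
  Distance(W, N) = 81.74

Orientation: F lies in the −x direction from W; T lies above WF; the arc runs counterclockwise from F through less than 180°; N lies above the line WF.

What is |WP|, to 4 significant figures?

48.63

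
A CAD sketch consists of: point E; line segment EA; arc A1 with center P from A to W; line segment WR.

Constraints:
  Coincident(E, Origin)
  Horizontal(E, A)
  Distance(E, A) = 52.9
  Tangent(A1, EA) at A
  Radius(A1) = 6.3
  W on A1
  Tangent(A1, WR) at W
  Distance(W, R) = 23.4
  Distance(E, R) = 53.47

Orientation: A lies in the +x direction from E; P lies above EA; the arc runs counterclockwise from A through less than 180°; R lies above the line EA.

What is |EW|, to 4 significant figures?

58.92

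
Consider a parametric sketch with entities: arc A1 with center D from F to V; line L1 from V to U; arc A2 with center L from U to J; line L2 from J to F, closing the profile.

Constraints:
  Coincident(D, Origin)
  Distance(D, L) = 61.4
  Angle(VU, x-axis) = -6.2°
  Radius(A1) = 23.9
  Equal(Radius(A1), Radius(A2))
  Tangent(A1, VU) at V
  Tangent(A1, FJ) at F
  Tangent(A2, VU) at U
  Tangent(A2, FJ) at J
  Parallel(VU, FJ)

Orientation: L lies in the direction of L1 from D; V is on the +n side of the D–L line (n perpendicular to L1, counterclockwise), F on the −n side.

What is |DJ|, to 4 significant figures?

65.89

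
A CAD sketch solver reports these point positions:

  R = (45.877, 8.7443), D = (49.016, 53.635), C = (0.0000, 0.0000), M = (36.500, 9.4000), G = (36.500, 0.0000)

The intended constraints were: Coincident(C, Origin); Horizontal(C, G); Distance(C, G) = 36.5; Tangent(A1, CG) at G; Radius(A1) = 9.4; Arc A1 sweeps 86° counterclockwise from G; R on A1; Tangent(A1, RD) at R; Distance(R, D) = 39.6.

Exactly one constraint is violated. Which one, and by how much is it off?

Distance(R, D) = 39.6 — off by 5.40.

C = (0.00, 0.00) ✓; C.y = 0.00, G.y = 0.00 ✓; |CG| = 36.50 ✓; ∠(MG, GC) = 90.00° ✓; |MG| = 9.400 ✓; bearing(M→R) − bearing(M→G) = 86.00° ✓; |MR| = 9.400 ✓; ∠(MR, RD) = 90.00° ✓; |RD| = 45.00 ✗.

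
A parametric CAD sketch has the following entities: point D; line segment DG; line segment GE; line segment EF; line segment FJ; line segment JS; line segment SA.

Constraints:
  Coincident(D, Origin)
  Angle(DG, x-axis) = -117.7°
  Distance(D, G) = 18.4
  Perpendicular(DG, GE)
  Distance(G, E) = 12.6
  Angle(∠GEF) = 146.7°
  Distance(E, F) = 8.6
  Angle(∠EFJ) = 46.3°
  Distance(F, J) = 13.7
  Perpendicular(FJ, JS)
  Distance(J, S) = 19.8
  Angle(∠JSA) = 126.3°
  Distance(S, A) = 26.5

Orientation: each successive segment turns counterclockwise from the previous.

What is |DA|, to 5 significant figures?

53.564

D is at the origin; DG runs at -117.7° with length 18.4, so G = (-8.5531, -16.291). DG ⟂ GE, so GE runs at -27.700°; with |GE| = 12.6, E = (2.6029, -22.148). ∠GEF = 146.7° gives EF at 5.6000° from the x-axis; with |EF| = 8.6, F = (11.162, -21.309). ∠EFJ = 46.3° gives FJ at 139.30° from the x-axis; with |FJ| = 13.7, J = (0.77538, -12.375). FJ is perpendicular to JS, so JS runs at -130.70°; with |JS| = 19.8, S = (-12.136, -27.386). ∠JSA = 126.3° gives SA at -77.000° from the x-axis; with |SA| = 26.5, A = (-6.1750, -53.207). Then |DA| = |A − D| = 53.564.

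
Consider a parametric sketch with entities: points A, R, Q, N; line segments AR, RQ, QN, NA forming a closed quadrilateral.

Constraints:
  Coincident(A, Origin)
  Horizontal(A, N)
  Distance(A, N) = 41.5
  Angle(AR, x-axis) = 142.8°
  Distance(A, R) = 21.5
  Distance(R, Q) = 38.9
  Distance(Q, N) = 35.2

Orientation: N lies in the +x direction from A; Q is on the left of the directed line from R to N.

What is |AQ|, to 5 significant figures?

33.205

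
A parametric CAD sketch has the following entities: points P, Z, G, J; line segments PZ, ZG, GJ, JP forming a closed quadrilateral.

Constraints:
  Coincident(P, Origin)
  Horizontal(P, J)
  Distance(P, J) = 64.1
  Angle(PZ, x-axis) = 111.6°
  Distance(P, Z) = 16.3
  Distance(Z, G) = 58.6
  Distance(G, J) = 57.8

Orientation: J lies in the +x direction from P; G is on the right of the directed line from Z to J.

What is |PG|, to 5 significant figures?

42.377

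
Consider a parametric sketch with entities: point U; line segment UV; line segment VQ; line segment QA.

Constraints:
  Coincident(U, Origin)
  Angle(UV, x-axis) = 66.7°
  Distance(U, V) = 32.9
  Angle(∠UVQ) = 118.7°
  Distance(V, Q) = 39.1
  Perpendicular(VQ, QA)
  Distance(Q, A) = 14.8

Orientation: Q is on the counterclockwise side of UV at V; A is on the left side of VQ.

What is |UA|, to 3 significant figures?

56.7

∠UVQ = 118.7°, so VQ runs at 66.7° + (180° − 118.7°) = 128° from the x-axis; with |VQ| = 39.1, Q = V + 39.1·(cos 128°, sin 128°) = (-11.1, 61.0). VQ is perpendicular to QA; with |QA| = 14.8 on the left of VQ, A = Q + 14.8·(-0.788, -0.616) = (-22.7, 51.9). Then |UA| = |A − U| = 56.7.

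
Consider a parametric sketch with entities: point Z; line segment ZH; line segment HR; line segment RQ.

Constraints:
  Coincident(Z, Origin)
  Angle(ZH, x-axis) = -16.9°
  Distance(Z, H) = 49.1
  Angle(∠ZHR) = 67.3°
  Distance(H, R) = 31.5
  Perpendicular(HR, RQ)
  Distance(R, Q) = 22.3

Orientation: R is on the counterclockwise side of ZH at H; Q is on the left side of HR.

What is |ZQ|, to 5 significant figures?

26.199

∠ZHR = 67.3°, so HR runs at -16.9° + (180° − 67.3°) = 95.800° from the x-axis; with |HR| = 31.5, R = H + 31.5·(cos 95.800°, sin 95.800°) = (43.796, 17.065). HR ⟂ RQ; with |RQ| = 22.3 on the left of HR, Q = R + 22.3·(-0.99488, -0.10106) = (21.610, 14.812). Then |ZQ| = |Q − Z| = 26.199.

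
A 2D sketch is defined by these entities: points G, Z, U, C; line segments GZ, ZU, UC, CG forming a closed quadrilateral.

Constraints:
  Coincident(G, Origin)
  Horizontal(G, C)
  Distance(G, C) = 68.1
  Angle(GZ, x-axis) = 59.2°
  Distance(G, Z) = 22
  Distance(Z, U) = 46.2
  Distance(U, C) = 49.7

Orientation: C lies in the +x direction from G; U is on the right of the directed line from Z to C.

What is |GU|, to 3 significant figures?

35.6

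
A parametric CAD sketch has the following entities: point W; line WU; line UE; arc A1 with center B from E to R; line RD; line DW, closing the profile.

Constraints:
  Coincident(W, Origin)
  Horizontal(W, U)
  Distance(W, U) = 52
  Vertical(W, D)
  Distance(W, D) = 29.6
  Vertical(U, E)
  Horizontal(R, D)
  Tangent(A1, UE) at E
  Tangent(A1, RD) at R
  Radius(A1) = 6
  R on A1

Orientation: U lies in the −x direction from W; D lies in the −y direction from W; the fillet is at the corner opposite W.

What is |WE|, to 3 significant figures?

57.1

The virtual corner opposite W is at (-52.0, -29.6). A1 meets UE tangentially, so BE is at right angles to UE and since A1 is tangent to RD there, BR ⟂ RD, with radius 6.0, so the center B sits 6.0 in from both sides at B = (-46.0, -23.6). That places the tangent points at E = (-52.0, -23.6) on UE and R = (-46.0, -29.6) on RD. Then |WE| = |E − W| = 57.1.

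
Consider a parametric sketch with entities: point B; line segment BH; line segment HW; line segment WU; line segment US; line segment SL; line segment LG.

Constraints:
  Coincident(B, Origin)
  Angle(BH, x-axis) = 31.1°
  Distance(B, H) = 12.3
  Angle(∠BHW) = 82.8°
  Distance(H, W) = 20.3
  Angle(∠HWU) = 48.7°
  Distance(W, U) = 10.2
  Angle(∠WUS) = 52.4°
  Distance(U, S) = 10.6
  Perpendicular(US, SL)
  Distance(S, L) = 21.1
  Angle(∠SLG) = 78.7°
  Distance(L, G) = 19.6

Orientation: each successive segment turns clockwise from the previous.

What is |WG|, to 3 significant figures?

17.5

US is perpendicular to SL, so SL runs at -55.0°; with |SL| = 21.1, L = (29.8, -20.4). ∠SLG = 78.7° gives LG at -156° from the x-axis; with |LG| = 19.6, G = (11.9, -28.2). Then |WG| = |G − W| = 17.5.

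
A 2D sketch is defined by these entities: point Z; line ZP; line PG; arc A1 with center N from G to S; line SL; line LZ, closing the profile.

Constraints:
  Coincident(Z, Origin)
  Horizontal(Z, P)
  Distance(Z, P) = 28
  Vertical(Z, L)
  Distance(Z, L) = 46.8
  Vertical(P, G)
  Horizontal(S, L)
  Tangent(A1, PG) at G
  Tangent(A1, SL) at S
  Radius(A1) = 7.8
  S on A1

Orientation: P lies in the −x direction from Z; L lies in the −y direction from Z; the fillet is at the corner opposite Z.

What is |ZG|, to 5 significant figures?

48.010

Z is at the origin; ZP is horizontal with |ZP| = 28.0 and P on the −x side, so P = (-28.000, 0.0000). ZL is vertical with |ZL| = 46.8 and L on the −y side, so L = (0.0000, -46.800). The virtual corner opposite Z is at (-28.000, -46.800). Since A1 is tangent to PG there, NG ⟂ PG and A1 meets SL tangentially, so NS is at right angles to SL, with radius 7.8, so the center N sits 7.8 in from both sides at N = (-20.200, -39.000). That places the tangent points at G = (-28.000, -39.000) on PG and S = (-20.200, -46.800) on SL. Then |ZG| = |G − Z| = 48.010.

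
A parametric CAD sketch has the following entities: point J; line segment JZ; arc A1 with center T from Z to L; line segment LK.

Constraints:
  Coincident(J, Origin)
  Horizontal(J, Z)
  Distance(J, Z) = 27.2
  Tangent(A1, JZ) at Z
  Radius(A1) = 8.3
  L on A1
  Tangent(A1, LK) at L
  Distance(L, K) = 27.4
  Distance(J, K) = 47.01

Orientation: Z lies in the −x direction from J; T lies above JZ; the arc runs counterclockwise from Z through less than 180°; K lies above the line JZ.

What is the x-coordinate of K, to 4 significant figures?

-29.18

J is at the origin; JZ is horizontal with |JZ| = 27.2 and Z on the −x side, so Z = (-27.20, 0.000). The tangent condition forces TZ to be normal to JZ, so T = Z + (0, 8.3) = (-27.20, 8.300). Since TL ⟂ LK (tangency), |TK| = √(8.3² + 27.4²) = 28.63 regardless of where L sits on A1. So K lies on both circle(J, 47.01) and circle(T, 28.63); the above-JZ intersection is K = (-29.18, 36.86). L is the foot of the tangent from K: L = (-19.44, 11.25).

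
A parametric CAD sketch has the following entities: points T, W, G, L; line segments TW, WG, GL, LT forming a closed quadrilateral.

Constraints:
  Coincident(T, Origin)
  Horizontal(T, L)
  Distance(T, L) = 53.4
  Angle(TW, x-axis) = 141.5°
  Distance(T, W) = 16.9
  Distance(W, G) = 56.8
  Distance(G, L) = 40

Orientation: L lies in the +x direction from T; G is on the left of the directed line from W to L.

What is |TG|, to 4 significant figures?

52.21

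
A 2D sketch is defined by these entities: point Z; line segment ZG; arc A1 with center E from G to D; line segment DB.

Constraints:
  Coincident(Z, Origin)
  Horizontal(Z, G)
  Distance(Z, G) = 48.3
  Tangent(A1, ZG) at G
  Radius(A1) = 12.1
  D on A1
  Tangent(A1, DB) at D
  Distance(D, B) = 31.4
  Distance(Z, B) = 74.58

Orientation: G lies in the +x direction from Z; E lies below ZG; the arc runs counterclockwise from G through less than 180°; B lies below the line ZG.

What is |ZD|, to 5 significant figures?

44.313

Z is at the origin; Z and G share the same y with |ZG| = 48.3 and G on the +x side, so G = (48.300, 0.0000). Since A1 is tangent to ZG there, EG ⟂ ZG, so E = G + (0, -12.1) = (48.300, -12.100). Since ED ⟂ DB (tangency), |EB| = √(12.1² + 31.4²) = 33.651 regardless of where D sits on A1. So B lies on both circle(Z, 74.58) and circle(E, 33.651); the below-ZG intersection is B = (60.650, -43.403). D is the foot of the tangent from B: D = (39.394, -20.291).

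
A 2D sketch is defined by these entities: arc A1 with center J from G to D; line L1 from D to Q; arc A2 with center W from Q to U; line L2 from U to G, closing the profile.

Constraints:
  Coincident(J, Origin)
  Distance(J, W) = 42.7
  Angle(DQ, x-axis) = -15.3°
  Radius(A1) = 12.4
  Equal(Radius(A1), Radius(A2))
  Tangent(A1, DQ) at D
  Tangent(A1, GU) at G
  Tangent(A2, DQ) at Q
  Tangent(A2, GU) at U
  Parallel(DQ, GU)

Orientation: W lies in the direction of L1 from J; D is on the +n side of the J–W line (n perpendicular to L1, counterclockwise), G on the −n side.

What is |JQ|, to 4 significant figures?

44.46

The slot axis is L1's direction at -15.3°, so u = (cos -15.3°, sin -15.3°) = (0.9646, -0.2639) and n = (−sin -15.3°, cos -15.3°) = (0.2639, 0.9646). J is at the origin and W lies 42.7 along u from J, so W = 42.7·u = (41.19, -11.27). Tangency of A1 to both parallel lines with radius 12.4 puts D and G at J ± 12.4·n: D = (3.272, 11.96), G = (-3.272, -11.96). Equal radii place Q and U the same way about W: Q = W + 12.4·n = (44.46, 0.6931), U = W − 12.4·n = (37.91, -23.23). Then |JQ| = |Q − J| = 44.46.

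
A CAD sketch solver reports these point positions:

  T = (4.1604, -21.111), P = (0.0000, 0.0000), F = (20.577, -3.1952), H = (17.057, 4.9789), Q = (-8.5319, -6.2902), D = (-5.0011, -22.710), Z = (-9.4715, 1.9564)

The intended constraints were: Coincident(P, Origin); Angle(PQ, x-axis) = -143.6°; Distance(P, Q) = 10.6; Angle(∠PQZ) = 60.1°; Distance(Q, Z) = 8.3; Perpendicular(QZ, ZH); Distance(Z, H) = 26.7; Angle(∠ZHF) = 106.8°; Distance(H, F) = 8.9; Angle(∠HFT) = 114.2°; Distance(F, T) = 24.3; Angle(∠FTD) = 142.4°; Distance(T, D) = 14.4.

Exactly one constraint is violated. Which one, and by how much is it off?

Distance(T, D) = 14.4 — off by 5.10.

P = (0.00, 0.00) ✓; PQ at -143.6° ✓; |PQ| = 10.60 ✓; ∠PQZ = 60.10° ✓; |QZ| = 8.300 ✓; ∠(QZ, ZH) = 90.00° ✓; |ZH| = 26.70 ✓; ∠ZHF = 106.8° ✓; |HF| = 8.900 ✓; ∠HFT = 114.2° ✓; |FT| = 24.30 ✓; ∠FTD = 142.4° ✓; |TD| = 9.300 ✗.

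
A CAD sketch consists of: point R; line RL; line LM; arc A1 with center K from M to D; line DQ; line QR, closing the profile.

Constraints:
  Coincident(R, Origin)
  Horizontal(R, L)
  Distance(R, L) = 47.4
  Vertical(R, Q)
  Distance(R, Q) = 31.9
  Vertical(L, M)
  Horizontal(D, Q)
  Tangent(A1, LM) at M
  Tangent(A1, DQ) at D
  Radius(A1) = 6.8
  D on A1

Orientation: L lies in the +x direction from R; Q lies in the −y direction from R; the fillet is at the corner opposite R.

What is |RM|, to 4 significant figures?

53.64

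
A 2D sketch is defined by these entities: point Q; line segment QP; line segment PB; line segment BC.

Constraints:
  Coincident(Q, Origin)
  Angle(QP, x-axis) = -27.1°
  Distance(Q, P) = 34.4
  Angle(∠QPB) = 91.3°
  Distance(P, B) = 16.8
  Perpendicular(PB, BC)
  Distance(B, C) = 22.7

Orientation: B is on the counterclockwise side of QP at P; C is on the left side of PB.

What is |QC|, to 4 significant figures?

21.11

∠QPB = 91.3°, so PB runs at -27.1° + (180° − 91.3°) = 61.60° from the x-axis; with |PB| = 16.8, B = P + 16.8·(cos 61.60°, sin 61.60°) = (38.61, -0.8926). PB is perpendicular to BC; with |BC| = 22.7 on the left of PB, C = B + 22.7·(-0.8796, 0.4756) = (18.65, 9.904). Then |QC| = |C − Q| = 21.11.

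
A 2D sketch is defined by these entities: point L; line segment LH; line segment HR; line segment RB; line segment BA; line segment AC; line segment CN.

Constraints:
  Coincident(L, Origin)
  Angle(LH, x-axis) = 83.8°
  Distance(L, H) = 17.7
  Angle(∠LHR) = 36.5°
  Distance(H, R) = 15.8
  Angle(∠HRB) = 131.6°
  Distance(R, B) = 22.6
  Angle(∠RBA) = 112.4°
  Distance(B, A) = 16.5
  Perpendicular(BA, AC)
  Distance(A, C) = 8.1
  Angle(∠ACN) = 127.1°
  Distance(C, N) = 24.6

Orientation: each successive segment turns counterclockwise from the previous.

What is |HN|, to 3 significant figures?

12.2

L is at the origin; LH runs at 83.8° with length 17.7, so H = (1.91, 17.6). ∠LHR = 36.5° gives HR at -133° from the x-axis; with |HR| = 15.8, R = (-8.80, 5.98). ∠HRB = 131.6° gives RB at -84.3° from the x-axis; with |RB| = 22.6, B = (-6.56, -16.5). ∠RBA = 112.4° gives BA at -16.7° from the x-axis; with |BA| = 16.5, A = (9.25, -21.2). BA ⟂ AC, so AC runs at 73.3°; with |AC| = 8.1, C = (11.6, -13.5). ∠ACN = 127.1° gives CN at 126° from the x-axis; with |CN| = 24.6, N = (-2.96, 6.36). Then |HN| = |N − H| = 12.2.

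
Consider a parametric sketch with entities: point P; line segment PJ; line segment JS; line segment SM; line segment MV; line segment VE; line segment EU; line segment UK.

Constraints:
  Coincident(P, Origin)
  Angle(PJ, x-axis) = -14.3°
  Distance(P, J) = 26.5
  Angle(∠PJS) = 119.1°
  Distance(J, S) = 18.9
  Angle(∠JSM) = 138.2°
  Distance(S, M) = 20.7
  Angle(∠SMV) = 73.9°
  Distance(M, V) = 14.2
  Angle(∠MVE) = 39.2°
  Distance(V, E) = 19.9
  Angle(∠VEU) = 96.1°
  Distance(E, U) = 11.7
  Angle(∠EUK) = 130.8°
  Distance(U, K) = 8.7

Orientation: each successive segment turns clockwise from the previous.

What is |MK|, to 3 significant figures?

9.94

P is at the origin; PJ runs at -14.3° with length 26.5, so J = (25.7, -6.55). ∠PJS = 119.1° gives JS at -75.2° from the x-axis; with |JS| = 18.9, S = (30.5, -24.8). ∠JSM = 138.2° gives SM at -117° from the x-axis; with |SM| = 20.7, M = (21.1, -43.3). ∠SMV = 73.9° gives MV at 137° from the x-axis; with |MV| = 14.2, V = (10.7, -33.6). ∠MVE = 39.2° gives VE at -3.90° from the x-axis; with |VE| = 19.9, E = (30.6, -34.9). ∠VEU = 96.1° gives EU at -87.8° from the x-axis; with |EU| = 11.7, U = (31.0, -46.6). ∠EUK = 130.8° gives UK at -137° from the x-axis; with |UK| = 8.7, K = (24.7, -52.5). Then |MK| = |K − M| = 9.94.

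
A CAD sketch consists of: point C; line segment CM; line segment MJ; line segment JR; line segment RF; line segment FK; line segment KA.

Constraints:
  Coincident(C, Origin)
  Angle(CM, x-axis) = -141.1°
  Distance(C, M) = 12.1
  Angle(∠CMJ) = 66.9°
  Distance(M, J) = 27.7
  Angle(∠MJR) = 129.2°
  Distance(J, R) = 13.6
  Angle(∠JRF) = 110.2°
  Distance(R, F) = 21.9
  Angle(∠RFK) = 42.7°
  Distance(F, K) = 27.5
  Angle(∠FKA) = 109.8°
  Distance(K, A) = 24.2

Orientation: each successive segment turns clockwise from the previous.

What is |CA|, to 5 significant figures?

41.187

C is at the origin; CM runs at -141.1° with length 12.1, so M = (-9.4167, -7.5984). ∠CMJ = 66.9° gives MJ at 105.80° from the x-axis; with |MJ| = 27.7, J = (-16.959, 19.055). ∠MJR = 129.2° gives JR at 55.000° from the x-axis; with |JR| = 13.6, R = (-9.1583, 30.196). ∠JRF = 110.2° gives RF at -14.800° from the x-axis; with |RF| = 21.9, F = (12.015, 24.601). ∠RFK = 42.7° gives FK at -152.10° from the x-axis; with |FK| = 27.5, K = (-12.288, 11.733). ∠FKA = 109.8° gives KA at 137.70° from the x-axis; with |KA| = 24.2, A = (-30.187, 28.020). Then |CA| = |A − C| = 41.187.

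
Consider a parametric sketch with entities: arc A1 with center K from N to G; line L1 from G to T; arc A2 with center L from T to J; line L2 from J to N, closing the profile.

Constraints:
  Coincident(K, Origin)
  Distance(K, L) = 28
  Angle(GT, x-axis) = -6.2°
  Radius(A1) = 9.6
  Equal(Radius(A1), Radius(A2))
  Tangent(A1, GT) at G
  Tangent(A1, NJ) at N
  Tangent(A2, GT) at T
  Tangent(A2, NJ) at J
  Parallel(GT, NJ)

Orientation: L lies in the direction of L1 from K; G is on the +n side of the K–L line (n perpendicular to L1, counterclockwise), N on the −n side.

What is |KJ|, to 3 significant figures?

29.6

Tangency of A1 to both parallel lines with radius 9.6 puts G and N at K ± 9.6·n: G = (1.04, 9.54), N = (-1.04, -9.54). Equal radii place T and J the same way about L: T = L + 9.6·n = (28.9, 6.52), J = L − 9.6·n = (26.8, -12.6). Then |KJ| = |J − K| = 29.6.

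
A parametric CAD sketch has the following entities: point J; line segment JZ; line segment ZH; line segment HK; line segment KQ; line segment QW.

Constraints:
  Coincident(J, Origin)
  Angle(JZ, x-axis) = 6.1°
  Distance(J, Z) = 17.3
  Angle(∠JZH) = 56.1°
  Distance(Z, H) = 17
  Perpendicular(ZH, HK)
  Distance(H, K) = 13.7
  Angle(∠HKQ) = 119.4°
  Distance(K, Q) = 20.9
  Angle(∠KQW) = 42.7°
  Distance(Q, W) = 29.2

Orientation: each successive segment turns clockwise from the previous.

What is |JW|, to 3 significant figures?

18.3

∠HKQ = 119.4° gives KQ at 91.6° from the x-axis; with |KQ| = 20.9, Q = (-3.43, 14.1). ∠KQW = 42.7° gives QW at -45.7° from the x-axis; with |QW| = 29.2, W = (17.0, -6.82). Then |JW| = |W − J| = 18.3.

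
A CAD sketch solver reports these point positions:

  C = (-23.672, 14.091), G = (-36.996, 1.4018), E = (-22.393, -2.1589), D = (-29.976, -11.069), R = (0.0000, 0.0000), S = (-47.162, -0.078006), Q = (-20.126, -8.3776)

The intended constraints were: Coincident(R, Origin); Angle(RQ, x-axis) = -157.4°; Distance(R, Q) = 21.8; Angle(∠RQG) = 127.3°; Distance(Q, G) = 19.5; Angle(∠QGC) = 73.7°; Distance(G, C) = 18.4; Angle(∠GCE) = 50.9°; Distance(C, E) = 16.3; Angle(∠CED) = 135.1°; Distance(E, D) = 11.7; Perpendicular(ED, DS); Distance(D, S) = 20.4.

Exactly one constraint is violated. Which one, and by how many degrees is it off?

Perpendicular(ED, DS) — off by 7.80°.

R = (0.00, 0.00) ✓; RQ at -157.4° ✓; |RQ| = 21.80 ✓; ∠RQG = 127.3° ✓; |QG| = 19.50 ✓; ∠QGC = 73.70° ✓; |GC| = 18.40 ✓; ∠GCE = 50.90° ✓; |CE| = 16.30 ✓; ∠CED = 135.1° ✓; |ED| = 11.70 ✓; ∠(ED, DS) = 82.20° ✗; |DS| = 20.40 ✓.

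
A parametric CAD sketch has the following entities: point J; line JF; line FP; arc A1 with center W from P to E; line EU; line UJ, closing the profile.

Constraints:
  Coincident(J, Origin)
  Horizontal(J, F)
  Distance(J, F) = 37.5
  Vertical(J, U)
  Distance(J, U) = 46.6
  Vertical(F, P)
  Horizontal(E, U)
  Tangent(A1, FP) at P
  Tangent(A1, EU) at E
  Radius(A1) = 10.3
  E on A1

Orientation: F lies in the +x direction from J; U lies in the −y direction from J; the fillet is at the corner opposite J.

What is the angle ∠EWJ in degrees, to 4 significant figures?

143.2°

J is at the origin; J and F share the same y with |JF| = 37.5 and F on the +x side, so F = (37.50, 0.000). JU is vertical with |JU| = 46.6 and U on the −y side, so U = (0.000, -46.60). The virtual corner opposite J is at (37.50, -46.60). A1 meets FP tangentially, so WP is at right angles to FP and A1 meets EU tangentially, so WE is at right angles to EU, with radius 10.3, so the center W sits 10.3 in from both sides at W = (27.20, -36.30). That places the tangent points at P = (37.50, -36.30) on FP and E = (27.20, -46.60) on EU. Then cos ∠EWJ = WE·WJ / (|WE||WJ|), giving 143.2°.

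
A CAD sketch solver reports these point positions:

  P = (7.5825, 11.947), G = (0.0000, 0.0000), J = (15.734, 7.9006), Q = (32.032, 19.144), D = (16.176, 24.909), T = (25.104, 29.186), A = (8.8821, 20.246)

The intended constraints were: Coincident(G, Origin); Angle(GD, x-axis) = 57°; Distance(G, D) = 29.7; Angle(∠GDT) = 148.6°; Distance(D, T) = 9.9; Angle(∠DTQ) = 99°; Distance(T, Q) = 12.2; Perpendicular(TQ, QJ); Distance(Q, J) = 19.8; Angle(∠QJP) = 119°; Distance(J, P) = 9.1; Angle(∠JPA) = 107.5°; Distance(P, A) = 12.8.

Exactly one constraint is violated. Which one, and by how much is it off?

Distance(P, A) = 12.8 — off by 4.40.

G = (0.00, 0.00) ✓; GD at 57.00° ✓; |GD| = 29.70 ✓; ∠GDT = 148.6° ✓; |DT| = 9.900 ✓; ∠DTQ = 99.00° ✓; |TQ| = 12.20 ✓; ∠(TQ, QJ) = 90.00° ✓; |QJ| = 19.80 ✓; ∠QJP = 119.0° ✓; |JP| = 9.101 ✓; ∠JPA = 107.5° ✓; |PA| = 8.400 ✗.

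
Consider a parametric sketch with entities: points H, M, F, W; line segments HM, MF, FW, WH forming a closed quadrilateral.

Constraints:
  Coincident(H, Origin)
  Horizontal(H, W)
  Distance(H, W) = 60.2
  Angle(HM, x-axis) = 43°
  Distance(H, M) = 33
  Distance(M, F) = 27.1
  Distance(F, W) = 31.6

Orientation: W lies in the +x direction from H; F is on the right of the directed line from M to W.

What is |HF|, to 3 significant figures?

29.2

H is at the origin; H and W share the same y with |HW| = 60.2 and W in +x, so W = (60.2, 0). HM runs at 43.0° with |HM| = 33.0, so M = (24.1, 22.5). F is determined by |MF| = 27.1 and |FW| = 31.6 together: it lies at the intersection of circle(M, 27.1) and circle(W, 31.6). With |MW| = 42.5, the foot of the radical line on MW is 18.1 from M and the perpendicular offset is √(27.1² − 18.1²) = 20.1. Taking the right-of-MW solution: F = (28.9, -4.18).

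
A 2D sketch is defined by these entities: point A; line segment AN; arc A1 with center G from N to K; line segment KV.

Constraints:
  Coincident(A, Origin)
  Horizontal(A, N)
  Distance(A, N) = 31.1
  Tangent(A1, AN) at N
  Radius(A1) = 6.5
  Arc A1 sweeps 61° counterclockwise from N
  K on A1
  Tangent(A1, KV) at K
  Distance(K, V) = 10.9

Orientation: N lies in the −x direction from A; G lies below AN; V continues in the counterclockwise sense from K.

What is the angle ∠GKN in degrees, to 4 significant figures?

59.50°

A is at the origin; A and N share the same y with |AN| = 31.1 and N on the −x side, so N = (-31.10, 0.000). Since A1 is tangent to AN there, GN ⟂ AN, so G = N + (0, -6.5) = (-31.10, -6.500). On A1, N sits at bearing 90° from G; a 61° counterclockwise sweep puts K at bearing 151°, so K = G + 6.5·(cos 151°, sin 151°) = (-36.79, -3.349). Then cos ∠GKN = KG·KN / (|KG||KN|), giving 59.50°.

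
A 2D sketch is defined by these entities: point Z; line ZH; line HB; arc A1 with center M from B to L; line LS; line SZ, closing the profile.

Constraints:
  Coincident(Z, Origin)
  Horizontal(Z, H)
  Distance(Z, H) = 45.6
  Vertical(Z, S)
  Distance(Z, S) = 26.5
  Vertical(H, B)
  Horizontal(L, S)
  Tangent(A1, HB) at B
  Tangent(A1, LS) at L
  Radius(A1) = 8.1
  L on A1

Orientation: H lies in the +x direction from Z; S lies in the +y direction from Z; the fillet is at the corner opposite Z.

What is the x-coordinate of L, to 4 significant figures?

37.50

Z is at the origin; Z and H share the same y with |ZH| = 45.6 and H on the +x side, so H = (45.60, 0.000). Z and S share the same x with |ZS| = 26.5 and S on the +y side, so S = (0.000, 26.50). The virtual corner opposite Z is at (45.60, 26.50). A1 meets HB tangentially, so MB is at right angles to HB and since A1 is tangent to LS there, ML ⟂ LS, with radius 8.1, so the center M sits 8.1 in from both sides at M = (37.50, 18.40). That places the tangent points at B = (45.60, 18.40) on HB and L = (37.50, 26.50) on LS. So L.x = 37.50.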